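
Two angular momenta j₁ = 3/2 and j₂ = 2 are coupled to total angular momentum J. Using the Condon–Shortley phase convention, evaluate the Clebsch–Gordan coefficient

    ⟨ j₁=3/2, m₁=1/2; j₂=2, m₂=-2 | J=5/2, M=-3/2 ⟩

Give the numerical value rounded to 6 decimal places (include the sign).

+√(16/35) = +0.676123

triangle: 1!*2!*3!/7! = 12/5040
(j±m)!: 2!*1!*0!*4!*1!*4! = 1152
prefactor² = (2J+1)*Δ*N² = 576/35
  k=0: +1/(0!*1!*1!*0!*1!*3!) = 1/6
Σ = 1/6  ⇒  CG² = 576/35*1/6² = 16/35
CG = +√(16/35) = +0.676123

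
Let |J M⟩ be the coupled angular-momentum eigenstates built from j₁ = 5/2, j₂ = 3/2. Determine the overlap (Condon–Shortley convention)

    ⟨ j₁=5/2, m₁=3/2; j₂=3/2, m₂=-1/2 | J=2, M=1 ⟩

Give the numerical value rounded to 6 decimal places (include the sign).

triangle: 2!*3!*1!/7! = 12/5040
(j±m)!: 4!*1!*1!*2!*3!*1! = 288
prefactor² = (2J+1)*Δ*N² = 24/7
  k=0: +1/(0!*2!*1!*1!*2!*0!) = 1/4
  k=1: −1/(1!*1!*0!*0!*3!*1!) = -1/6
Σ = 1/12  ⇒  CG² = 24/7*1/12² = 1/42
CG = +√(1/42) = +0.154303

+0.154303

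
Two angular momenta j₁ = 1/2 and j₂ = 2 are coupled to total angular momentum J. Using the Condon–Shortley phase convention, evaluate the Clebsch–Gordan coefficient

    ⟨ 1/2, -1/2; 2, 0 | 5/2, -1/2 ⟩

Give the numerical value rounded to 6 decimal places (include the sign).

+0.774597  (= +√(3/5))

√[6·0!1!4!/6! · 0!1!2!2!2!3!] = √(48/5)
  +(−1)^0/∏(0,0,1,2,0,2)! = 1/4  (running 1/4)
⟨..|..⟩ = √(48/5)·(1/4) = +0.774597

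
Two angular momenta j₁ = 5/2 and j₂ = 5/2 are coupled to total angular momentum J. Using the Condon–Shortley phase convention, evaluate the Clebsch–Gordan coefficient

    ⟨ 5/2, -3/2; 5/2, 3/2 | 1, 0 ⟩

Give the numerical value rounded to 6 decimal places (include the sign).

√[3·4!1!1!/7! · 1!4!4!1!1!1!] = √(288/35)
  +(−1)^3/∏(3,1,1,1,0,0)! = -1/6  (running -1/6)
  +(−1)^4/∏(4,0,0,0,1,1)! = 1/24  (running -1/8)
⟨..|..⟩ = √(288/35)·(-1/8) = -0.358569

-0.358569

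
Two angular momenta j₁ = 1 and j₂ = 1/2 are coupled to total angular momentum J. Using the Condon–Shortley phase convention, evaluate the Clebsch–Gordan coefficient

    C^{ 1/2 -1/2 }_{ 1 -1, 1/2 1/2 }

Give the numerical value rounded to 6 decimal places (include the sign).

triangle: 1!×1!×0!/3! = 1/6
(j±m)!: 0!×2!×1!×0!×0!×1! = 2
prefactor² = (2J+1)×Δ×N² = 2/3
  k=1: −1/(1!×0!×1!×0!×0!×0!) = -1
Σ = -1  ⇒  CG² = 2/3×(-1)² = 2/3
CG = −√(2/3) = -0.816497

-0.816497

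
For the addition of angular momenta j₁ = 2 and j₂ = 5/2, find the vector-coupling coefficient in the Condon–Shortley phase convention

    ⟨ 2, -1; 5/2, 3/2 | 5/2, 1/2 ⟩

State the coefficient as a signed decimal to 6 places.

j₁+j₂−J=2  J+j₁−j₂=2  J−j₁+j₂=3  j₁+j₂+J+1=8
(j₁±m₁, j₂±m₂, J±M) = (1,3,4,1,3,2)
P² = 216/35
sum k=1..2:
  [1] −1/12 = -1/12
  [2] +1/4 = 1/4
S = 1/6
C² = P²·S² = 6/35 ; C = +0.414039

+0.414039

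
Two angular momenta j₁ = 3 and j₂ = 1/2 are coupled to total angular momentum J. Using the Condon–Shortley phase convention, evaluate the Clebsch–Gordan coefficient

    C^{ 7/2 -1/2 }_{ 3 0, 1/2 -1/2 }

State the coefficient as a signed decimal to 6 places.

+√(4/7) = +0.755929

j₁+j₂−J=0  J+j₁−j₂=6  J−j₁+j₂=1  j₁+j₂+J+1=8
(j₁±m₁, j₂±m₂, J±M) = (3,3,0,1,3,4)
P² = 5184/7
sum k=0..0:
  [0] +1/36 = 1/36
S = 1/36
C² = P²·S² = 4/7 ; C = +0.755929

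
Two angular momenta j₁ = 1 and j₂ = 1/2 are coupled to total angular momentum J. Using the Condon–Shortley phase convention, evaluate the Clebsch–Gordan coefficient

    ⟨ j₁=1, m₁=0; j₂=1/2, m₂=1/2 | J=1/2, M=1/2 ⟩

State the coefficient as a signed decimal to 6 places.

−√(1/3) ≈ -0.577350

j₁+j₂−J=1  J+j₁−j₂=1  J−j₁+j₂=0  j₁+j₂+J+1=3
(j₁±m₁, j₂±m₂, J±M) = (1,1,1,0,1,0)
P² = 1/3
sum k=1..1:
  [1] −1/1 = -1
S = -1
C² = P²·S² = 1/3 ; C = -0.577350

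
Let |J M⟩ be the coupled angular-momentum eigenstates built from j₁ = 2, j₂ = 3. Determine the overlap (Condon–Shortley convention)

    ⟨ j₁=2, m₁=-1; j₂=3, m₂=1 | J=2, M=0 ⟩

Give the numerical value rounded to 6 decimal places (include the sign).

+√(1/7) = +0.377964

√[5·3!1!3!/8! · 1!3!4!2!2!2!] = √(36/7)
  +(−1)^2/∏(2,1,1,2,0,1)! = 1/4  (running 1/4)
  +(−1)^3/∏(3,0,0,1,1,2)! = -1/12  (running 1/6)
⟨..|..⟩ = √(36/7)·(1/6) = +0.377964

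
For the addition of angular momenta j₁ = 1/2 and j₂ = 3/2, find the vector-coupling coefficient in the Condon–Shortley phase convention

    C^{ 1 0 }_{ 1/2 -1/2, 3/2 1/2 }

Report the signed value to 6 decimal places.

triangle: 1!·0!·2!/4! = 2/24
(j±m)!: 0!·1!·2!·1!·1!·1! = 2
prefactor² = (2J+1)·Δ·N² = 1/2
  k=1: −1/(1!·0!·0!·1!·0!·1!) = -1
Σ = -1  ⇒  CG² = 1/2·(-1)² = 1/2
CG = −√(1/2) = -0.707107

−√(1/2) ≈ -0.707107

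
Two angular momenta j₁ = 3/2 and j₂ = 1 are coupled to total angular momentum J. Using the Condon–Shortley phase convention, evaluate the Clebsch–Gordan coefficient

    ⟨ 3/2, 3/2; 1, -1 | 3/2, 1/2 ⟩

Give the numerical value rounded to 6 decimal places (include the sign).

+√(2/5) = +0.632456

j₁+j₂−J=1  J+j₁−j₂=2  J−j₁+j₂=1  j₁+j₂+J+1=5
(j₁±m₁, j₂±m₂, J±M) = (3,0,0,2,2,1)
P² = 8/5
sum k=0..0:
  [0] +1/2 = 1/2
S = 1/2
C² = P²·S² = 2/5 ; C = +0.632456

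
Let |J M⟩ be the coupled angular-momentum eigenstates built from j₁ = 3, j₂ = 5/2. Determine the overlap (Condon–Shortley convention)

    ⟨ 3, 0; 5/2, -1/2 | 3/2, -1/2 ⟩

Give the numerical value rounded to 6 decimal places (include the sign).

+0.338062  (= +√(4/35))

√[4·4!2!1!/8! · 3!3!2!3!1!2!] = √(144/35)
  +(−1)^1/∏(1,3,2,1,0,0)! = -1/12  (running -1/12)
  +(−1)^2/∏(2,2,1,0,1,1)! = 1/4  (running 1/6)
⟨..|..⟩ = √(144/35)·(1/6) = +0.338062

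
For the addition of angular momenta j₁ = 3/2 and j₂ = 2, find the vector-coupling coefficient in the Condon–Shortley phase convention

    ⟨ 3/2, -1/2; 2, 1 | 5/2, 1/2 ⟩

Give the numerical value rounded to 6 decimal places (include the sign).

√[6·1!2!3!/7! · 1!2!3!1!3!2!] = √(72/35)
  +(−1)^0/∏(0,1,2,3,0,0)! = 1/12  (running 1/12)
  +(−1)^1/∏(1,0,1,2,1,1)! = -1/2  (running -5/12)
⟨..|..⟩ = √(72/35)·(-5/12) = -0.597614

-0.597614  (= −√(5/14))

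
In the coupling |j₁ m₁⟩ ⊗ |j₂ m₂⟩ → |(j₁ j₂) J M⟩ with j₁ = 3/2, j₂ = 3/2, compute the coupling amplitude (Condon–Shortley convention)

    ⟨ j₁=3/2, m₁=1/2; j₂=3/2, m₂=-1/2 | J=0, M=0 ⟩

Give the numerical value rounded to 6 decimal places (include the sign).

triangle: 3!×0!×0!/4! = 6/24
(j±m)!: 2!×1!×1!×2!×0!×0! = 4
prefactor² = (2J+1)×Δ×N² = 1
  k=1: −1/(1!×2!×0!×0!×0!×0!) = -1/2
Σ = -1/2  ⇒  CG² = 1×(-1/2)² = 1/4
CG = −√(1/4) = -0.500000

-0.500000  (= −√(1/4))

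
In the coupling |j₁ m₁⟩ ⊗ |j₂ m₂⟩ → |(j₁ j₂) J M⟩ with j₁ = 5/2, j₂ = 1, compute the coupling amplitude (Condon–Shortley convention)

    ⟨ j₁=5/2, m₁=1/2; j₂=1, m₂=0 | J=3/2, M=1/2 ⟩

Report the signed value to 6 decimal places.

triangle: 2!·3!·0!/6! = 12/720
(j±m)!: 3!·2!·1!·1!·2!·1! = 24
prefactor² = (2J+1)·Δ·N² = 8/5
  k=1: −1/(1!·1!·1!·0!·2!·0!) = -1/2
Σ = -1/2  ⇒  CG² = 8/5·(-1/2)² = 2/5
CG = −√(2/5) = -0.632456

-0.632456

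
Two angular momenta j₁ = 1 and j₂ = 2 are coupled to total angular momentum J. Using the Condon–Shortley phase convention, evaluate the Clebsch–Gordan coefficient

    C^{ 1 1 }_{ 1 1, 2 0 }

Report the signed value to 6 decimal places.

j₁+j₂−J=2  J+j₁−j₂=0  J−j₁+j₂=2  j₁+j₂+J+1=5
(j₁±m₁, j₂±m₂, J±M) = (2,0,2,2,2,0)
P² = 8/5
sum k=0..0:
  [0] +1/4 = 1/4
S = 1/4
C² = P²·S² = 1/10 ; C = +0.316228

+√(1/10) ≈ +0.316228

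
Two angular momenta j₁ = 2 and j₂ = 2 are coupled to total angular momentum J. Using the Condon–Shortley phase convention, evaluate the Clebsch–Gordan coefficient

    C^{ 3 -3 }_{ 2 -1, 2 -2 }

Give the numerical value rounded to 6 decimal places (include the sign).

+√(1/2) = +0.707107

√[7·1!3!3!/8! · 1!3!0!4!0!6!] = √(648)
  +(−1)^0/∏(0,1,3,0,0,3)! = 1/36  (running 1/36)
⟨..|..⟩ = √(648)·(1/36) = +0.707107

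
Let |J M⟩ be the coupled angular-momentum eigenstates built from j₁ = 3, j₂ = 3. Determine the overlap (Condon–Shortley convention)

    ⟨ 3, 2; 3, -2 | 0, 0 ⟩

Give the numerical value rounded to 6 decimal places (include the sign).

-0.377964

triangle: 6!×0!×0!/7! = 720/5040
(j±m)!: 5!×1!×1!×5!×0!×0! = 14400
prefactor² = (2J+1)×Δ×N² = 14400/7
  k=1: −1/(1!×5!×0!×0!×0!×0!) = -1/120
Σ = -1/120  ⇒  CG² = 14400/7×(-1/120)² = 1/7
CG = −√(1/7) = -0.377964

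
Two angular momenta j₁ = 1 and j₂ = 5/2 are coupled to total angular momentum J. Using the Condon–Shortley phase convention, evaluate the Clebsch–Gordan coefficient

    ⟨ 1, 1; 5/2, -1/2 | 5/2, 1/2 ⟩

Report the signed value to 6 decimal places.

√[6·1!1!4!/7! · 2!0!2!3!3!2!] = √(288/35)
  +(−1)^0/∏(0,1,0,2,1,2)! = 1/4  (running 1/4)
⟨..|..⟩ = √(288/35)·(1/4) = +0.717137

+0.717137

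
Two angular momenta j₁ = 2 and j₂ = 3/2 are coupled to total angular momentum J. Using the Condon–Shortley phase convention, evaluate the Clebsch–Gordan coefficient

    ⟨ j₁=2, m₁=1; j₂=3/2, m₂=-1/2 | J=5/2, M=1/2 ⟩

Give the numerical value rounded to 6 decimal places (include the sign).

j₁+j₂−J=1  J+j₁−j₂=3  J−j₁+j₂=2  j₁+j₂+J+1=7
(j₁±m₁, j₂±m₂, J±M) = (3,1,1,2,3,2)
P² = 72/35
sum k=0..1:
  [0] +1/2 = 1/2
  [1] −1/12 = -1/12
S = 5/12
C² = P²·S² = 5/14 ; C = +0.597614

+√(5/14) ≈ +0.597614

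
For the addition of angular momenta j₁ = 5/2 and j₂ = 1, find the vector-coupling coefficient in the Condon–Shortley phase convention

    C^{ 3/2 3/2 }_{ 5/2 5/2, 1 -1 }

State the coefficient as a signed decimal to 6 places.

triangle: 2!·3!·0!/6! = 12/720
(j±m)!: 5!·0!·0!·2!·3!·0! = 1440
prefactor² = (2J+1)·Δ·N² = 96
  k=0: +1/(0!·2!·0!·0!·3!·0!) = 1/12
Σ = 1/12  ⇒  CG² = 96·1/12² = 2/3
CG = +√(2/3) = +0.816497

+0.816497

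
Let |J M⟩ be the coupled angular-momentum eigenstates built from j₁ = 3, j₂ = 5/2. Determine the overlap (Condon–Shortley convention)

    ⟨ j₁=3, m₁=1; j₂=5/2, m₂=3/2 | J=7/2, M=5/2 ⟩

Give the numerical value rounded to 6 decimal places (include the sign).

j₁+j₂−J=2  J+j₁−j₂=4  J−j₁+j₂=3  j₁+j₂+J+1=10
(j₁±m₁, j₂±m₂, J±M) = (4,2,4,1,6,1)
P² = 18432/35
sum k=1..2:
  [1] −1/36 = -1/36
  [2] +1/96 = 1/96
S = -5/288
C² = P²·S² = 10/63 ; C = -0.398410

-0.398410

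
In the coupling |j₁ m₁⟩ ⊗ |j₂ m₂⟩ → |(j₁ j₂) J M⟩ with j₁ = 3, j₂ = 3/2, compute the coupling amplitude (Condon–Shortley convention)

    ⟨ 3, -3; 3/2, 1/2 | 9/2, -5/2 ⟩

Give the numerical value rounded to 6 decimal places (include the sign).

triangle: 0!·6!·3!/10! = 4320/3628800
(j±m)!: 0!·6!·2!·1!·2!·7! = 14515200
prefactor² = (2J+1)·Δ·N² = 172800
  k=0: +1/(0!·0!·6!·2!·0!·1!) = 1/1440
Σ = 1/1440  ⇒  CG² = 172800·1/1440² = 1/12
CG = +√(1/12) = +0.288675

+0.288675  (= +√(1/12))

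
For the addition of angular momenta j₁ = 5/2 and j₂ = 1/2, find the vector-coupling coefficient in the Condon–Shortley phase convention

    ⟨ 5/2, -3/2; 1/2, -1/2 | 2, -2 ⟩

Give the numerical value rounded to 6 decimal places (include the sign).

+0.408248  (= +√(1/6))

j₁+j₂−J=1  J+j₁−j₂=4  J−j₁+j₂=0  j₁+j₂+J+1=6
(j₁±m₁, j₂±m₂, J±M) = (1,4,0,1,0,4)
P² = 96
sum k=0..0:
  [0] +1/24 = 1/24
S = 1/24
C² = P²·S² = 1/6 ; C = +0.408248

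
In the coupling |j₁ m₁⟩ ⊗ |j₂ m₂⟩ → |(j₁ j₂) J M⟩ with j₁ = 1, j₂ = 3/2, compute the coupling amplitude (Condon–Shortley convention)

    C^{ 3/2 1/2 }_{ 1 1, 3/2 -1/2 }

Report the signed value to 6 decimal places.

√[4·1!1!2!/5! · 2!0!1!2!2!1!] = √(8/15)
  +(−1)^0/∏(0,1,0,1,1,1)! = 1  (running 1)
⟨..|..⟩ = √(8/15)·(1) = +0.730297

+0.730297  (= +√(8/15))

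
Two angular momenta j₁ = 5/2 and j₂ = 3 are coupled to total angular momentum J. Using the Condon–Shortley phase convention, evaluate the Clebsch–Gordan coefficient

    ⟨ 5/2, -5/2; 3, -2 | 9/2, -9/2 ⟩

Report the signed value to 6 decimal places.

−√(5/11) = -0.674200

j₁+j₂−J=1  J+j₁−j₂=4  J−j₁+j₂=5  j₁+j₂+J+1=11
(j₁±m₁, j₂±m₂, J±M) = (0,5,1,5,0,9)
P² = 41472000/11
sum k=1..1:
  [1] −1/2880 = -1/2880
S = -1/2880
C² = P²·S² = 5/11 ; C = -0.674200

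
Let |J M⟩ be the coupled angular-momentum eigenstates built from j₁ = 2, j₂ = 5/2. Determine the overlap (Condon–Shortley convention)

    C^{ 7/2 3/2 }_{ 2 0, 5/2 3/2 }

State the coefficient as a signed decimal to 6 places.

−√(2/7) = -0.534522

j₁+j₂−J=1  J+j₁−j₂=3  J−j₁+j₂=4  j₁+j₂+J+1=9
(j₁±m₁, j₂±m₂, J±M) = (2,2,4,1,5,2)
P² = 512/7
sum k=0..1:
  [0] +1/48 = 1/48
  [1] −1/12 = -1/12
S = -1/16
C² = P²·S² = 2/7 ; C = -0.534522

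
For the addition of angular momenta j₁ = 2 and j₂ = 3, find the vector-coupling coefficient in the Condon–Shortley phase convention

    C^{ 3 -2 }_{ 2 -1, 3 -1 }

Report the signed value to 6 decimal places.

triangle: 2!·2!·4!/9! = 96/362880
(j±m)!: 1!·3!·2!·4!·1!·5! = 34560
prefactor² = (2J+1)·Δ·N² = 64
  k=1: −1/(1!·1!·2!·1!·0!·3!) = -1/12
  k=2: +1/(2!·0!·1!·0!·1!·4!) = 1/48
Σ = -1/16  ⇒  CG² = 64·(-1/16)² = 1/4
CG = −√(1/4) = -0.500000

−√(1/4) ≈ -0.500000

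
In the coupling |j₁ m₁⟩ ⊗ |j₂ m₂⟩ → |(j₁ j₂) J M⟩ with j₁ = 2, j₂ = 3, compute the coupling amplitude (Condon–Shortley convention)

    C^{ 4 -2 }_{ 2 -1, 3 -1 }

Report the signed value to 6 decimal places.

j₁+j₂−J=1  J+j₁−j₂=3  J−j₁+j₂=5  j₁+j₂+J+1=10
(j₁±m₁, j₂±m₂, J±M) = (1,3,2,4,2,6)
P² = 5184/7
sum k=0..1:
  [0] +1/72 = 1/72
  [1] −1/48 = -1/48
S = -1/144
C² = P²·S² = 1/28 ; C = -0.188982

-0.188982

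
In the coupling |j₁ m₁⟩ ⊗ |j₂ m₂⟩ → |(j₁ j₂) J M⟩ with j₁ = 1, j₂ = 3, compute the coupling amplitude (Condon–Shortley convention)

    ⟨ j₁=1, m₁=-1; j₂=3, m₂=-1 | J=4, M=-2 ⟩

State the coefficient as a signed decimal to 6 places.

j₁+j₂−J=0  J+j₁−j₂=2  J−j₁+j₂=6  j₁+j₂+J+1=9
(j₁±m₁, j₂±m₂, J±M) = (0,2,2,4,2,6)
P² = 34560/7
sum k=0..0:
  [0] +1/96 = 1/96
S = 1/96
C² = P²·S² = 15/28 ; C = +0.731925

+√(15/28) ≈ +0.731925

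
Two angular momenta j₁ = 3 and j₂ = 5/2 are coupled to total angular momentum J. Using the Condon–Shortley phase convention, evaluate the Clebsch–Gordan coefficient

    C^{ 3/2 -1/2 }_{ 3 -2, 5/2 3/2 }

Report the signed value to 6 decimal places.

−√(1/21) ≈ -0.218218

triangle: 4!*2!*1!/8! = 48/40320
(j±m)!: 1!*5!*4!*1!*1!*2! = 5760
prefactor² = (2J+1)*Δ*N² = 192/7
  k=3: −1/(3!*1!*2!*1!*0!*0!) = -1/12
  k=4: +1/(4!*0!*1!*0!*1!*1!) = 1/24
Σ = -1/24  ⇒  CG² = 192/7*(-1/24)² = 1/21
CG = −√(1/21) = -0.218218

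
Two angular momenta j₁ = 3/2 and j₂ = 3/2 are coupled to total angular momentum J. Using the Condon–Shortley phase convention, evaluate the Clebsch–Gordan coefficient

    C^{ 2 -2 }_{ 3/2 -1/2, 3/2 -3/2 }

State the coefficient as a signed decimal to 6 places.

+√(1/2) = +0.707107

√[5·1!2!2!/6! · 1!2!0!3!0!4!] = √(8)
  +(−1)^0/∏(0,1,2,0,0,2)! = 1/4  (running 1/4)
⟨..|..⟩ = √(8)·(1/4) = +0.707107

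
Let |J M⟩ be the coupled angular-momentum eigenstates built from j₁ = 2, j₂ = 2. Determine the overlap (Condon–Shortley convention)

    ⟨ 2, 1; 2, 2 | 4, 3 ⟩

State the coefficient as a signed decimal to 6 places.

√[9·0!4!4!/9! · 3!1!4!0!7!1!] = √(10368)
  +(−1)^0/∏(0,0,1,4,3,0)! = 1/144  (running 1/144)
⟨..|..⟩ = √(10368)·(1/144) = +0.707107

+√(1/2) ≈ +0.707107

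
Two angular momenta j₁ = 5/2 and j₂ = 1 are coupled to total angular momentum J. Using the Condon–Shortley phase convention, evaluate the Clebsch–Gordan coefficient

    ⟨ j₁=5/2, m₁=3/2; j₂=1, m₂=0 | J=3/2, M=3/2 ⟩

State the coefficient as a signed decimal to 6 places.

√[4·2!3!0!/6! · 4!1!1!1!3!0!] = √(48/5)
  +(−1)^1/∏(1,1,0,0,3,0)! = -1/6  (running -1/6)
⟨..|..⟩ = √(48/5)·(-1/6) = -0.516398

-0.516398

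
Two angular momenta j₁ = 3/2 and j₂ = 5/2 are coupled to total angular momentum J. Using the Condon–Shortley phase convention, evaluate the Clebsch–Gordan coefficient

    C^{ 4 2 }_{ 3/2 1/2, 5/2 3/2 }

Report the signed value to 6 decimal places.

+0.731925  (= +√(15/28))

j₁+j₂−J=0  J+j₁−j₂=3  J−j₁+j₂=5  j₁+j₂+J+1=9
(j₁±m₁, j₂±m₂, J±M) = (2,1,4,1,6,2)
P² = 8640/7
sum k=0..0:
  [0] +1/48 = 1/48
S = 1/48
C² = P²·S² = 15/28 ; C = +0.731925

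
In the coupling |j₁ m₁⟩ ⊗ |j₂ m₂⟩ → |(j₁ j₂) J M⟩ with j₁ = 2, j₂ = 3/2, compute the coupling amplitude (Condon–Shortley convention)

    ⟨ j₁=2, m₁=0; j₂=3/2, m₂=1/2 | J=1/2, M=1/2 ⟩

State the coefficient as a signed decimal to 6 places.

+0.447214  (= +√(1/5))

triangle: 3!×1!×0!/5! = 6/120
(j±m)!: 2!×2!×2!×1!×1!×0! = 8
prefactor² = (2J+1)×Δ×N² = 4/5
  k=2: +1/(2!×1!×0!×0!×1!×0!) = 1/2
Σ = 1/2  ⇒  CG² = 4/5×1/2² = 1/5
CG = +√(1/5) = +0.447214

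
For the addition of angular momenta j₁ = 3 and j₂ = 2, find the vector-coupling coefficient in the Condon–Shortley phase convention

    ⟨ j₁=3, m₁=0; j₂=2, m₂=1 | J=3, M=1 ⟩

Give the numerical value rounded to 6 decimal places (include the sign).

−√(1/30) ≈ -0.182574

√[7·2!4!2!/9! · 3!3!3!1!4!2!] = √(96/5)
  +(−1)^1/∏(1,1,2,2,2,0)! = -1/8  (running -1/8)
  +(−1)^2/∏(2,0,1,1,3,1)! = 1/12  (running -1/24)
⟨..|..⟩ = √(96/5)·(-1/24) = -0.182574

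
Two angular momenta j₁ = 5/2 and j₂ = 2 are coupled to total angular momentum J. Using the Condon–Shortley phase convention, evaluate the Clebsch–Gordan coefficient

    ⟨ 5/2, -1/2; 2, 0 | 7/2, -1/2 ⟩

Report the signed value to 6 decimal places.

√[8·1!4!3!/9! · 2!3!2!2!3!4!] = √(768/35)
  +(−1)^0/∏(0,1,3,2,1,1)! = 1/12  (running 1/12)
  +(−1)^1/∏(1,0,2,1,2,2)! = -1/8  (running -1/24)
⟨..|..⟩ = √(768/35)·(-1/24) = -0.195180

-0.195180  (= −√(4/105))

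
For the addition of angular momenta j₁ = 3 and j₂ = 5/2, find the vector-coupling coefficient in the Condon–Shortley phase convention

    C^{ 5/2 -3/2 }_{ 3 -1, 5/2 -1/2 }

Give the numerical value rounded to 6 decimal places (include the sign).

triangle: 3!*3!*2!/9! = 72/362880
(j±m)!: 2!*4!*2!*3!*1!*4! = 13824
prefactor² = (2J+1)*Δ*N² = 576/35
  k=1: −1/(1!*2!*3!*1!*0!*1!) = -1/12
  k=2: +1/(2!*1!*2!*0!*1!*2!) = 1/8
Σ = 1/24  ⇒  CG² = 576/35*1/24² = 1/35
CG = +√(1/35) = +0.169031

+0.169031  (= +√(1/35))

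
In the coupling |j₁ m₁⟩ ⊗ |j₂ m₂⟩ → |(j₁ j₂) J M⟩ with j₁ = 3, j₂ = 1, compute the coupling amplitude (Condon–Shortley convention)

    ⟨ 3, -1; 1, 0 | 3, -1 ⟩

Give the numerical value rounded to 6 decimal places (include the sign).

−√(1/12) = -0.288675

j₁+j₂−J=1  J+j₁−j₂=5  J−j₁+j₂=1  j₁+j₂+J+1=8
(j₁±m₁, j₂±m₂, J±M) = (2,4,1,1,2,4)
P² = 48
sum k=0..1:
  [0] +1/24 = 1/24
  [1] −1/12 = -1/12
S = -1/24
C² = P²·S² = 1/12 ; C = -0.288675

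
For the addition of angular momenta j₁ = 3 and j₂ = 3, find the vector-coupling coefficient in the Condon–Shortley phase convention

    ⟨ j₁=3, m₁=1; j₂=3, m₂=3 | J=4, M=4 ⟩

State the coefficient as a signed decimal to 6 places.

+√(3/11) ≈ +0.522233

j₁+j₂−J=2  J+j₁−j₂=4  J−j₁+j₂=4  j₁+j₂+J+1=11
(j₁±m₁, j₂±m₂, J±M) = (4,2,6,0,8,0)
P² = 3981312/11
sum k=2..2:
  [2] +1/1152 = 1/1152
S = 1/1152
C² = P²·S² = 3/11 ; C = +0.522233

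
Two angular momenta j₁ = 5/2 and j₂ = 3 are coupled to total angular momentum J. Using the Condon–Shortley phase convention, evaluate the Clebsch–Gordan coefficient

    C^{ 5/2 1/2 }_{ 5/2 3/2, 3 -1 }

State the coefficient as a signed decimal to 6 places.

j₁+j₂−J=3  J+j₁−j₂=2  J−j₁+j₂=3  j₁+j₂+J+1=9
(j₁±m₁, j₂±m₂, J±M) = (4,1,2,4,3,2)
P² = 576/35
sum k=0..1:
  [0] +1/12 = 1/12
  [1] −1/8 = -1/8
S = -1/24
C² = P²·S² = 1/35 ; C = -0.169031

-0.169031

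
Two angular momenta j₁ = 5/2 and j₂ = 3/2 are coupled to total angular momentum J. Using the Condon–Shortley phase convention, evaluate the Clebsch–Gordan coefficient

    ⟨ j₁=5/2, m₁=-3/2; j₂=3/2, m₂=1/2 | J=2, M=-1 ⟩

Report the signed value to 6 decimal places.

√[5·2!3!1!/7! · 1!4!2!1!1!3!] = √(24/7)
  +(−1)^1/∏(1,1,3,1,0,0)! = -1/6  (running -1/6)
  +(−1)^2/∏(2,0,2,0,1,1)! = 1/4  (running 1/12)
⟨..|..⟩ = √(24/7)·(1/12) = +0.154303

+√(1/42) = +0.154303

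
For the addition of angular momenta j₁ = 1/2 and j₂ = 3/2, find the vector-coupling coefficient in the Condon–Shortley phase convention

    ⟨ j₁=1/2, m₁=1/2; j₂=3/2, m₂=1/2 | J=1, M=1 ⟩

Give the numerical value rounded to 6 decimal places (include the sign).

j₁+j₂−J=1  J+j₁−j₂=0  J−j₁+j₂=2  j₁+j₂+J+1=4
(j₁±m₁, j₂±m₂, J±M) = (1,0,2,1,2,0)
P² = 1
sum k=0..0:
  [0] +1/2 = 1/2
S = 1/2
C² = P²·S² = 1/4 ; C = +0.500000

+√(1/4) ≈ +0.500000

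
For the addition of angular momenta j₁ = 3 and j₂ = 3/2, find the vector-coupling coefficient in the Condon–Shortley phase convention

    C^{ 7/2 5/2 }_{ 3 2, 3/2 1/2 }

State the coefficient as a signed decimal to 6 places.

+0.377964

j₁+j₂−J=1  J+j₁−j₂=5  J−j₁+j₂=2  j₁+j₂+J+1=9
(j₁±m₁, j₂±m₂, J±M) = (5,1,2,1,6,1)
P² = 6400/7
sum k=0..1:
  [0] +1/48 = 1/48
  [1] −1/120 = -1/120
S = 1/80
C² = P²·S² = 1/7 ; C = +0.377964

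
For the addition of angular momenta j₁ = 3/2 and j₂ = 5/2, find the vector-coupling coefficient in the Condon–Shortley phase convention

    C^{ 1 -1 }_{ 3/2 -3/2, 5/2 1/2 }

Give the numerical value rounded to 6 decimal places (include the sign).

-0.223607

triangle: 3!×0!×2!/6! = 12/720
(j±m)!: 0!×3!×3!×2!×0!×2! = 144
prefactor² = (2J+1)×Δ×N² = 36/5
  k=3: −1/(3!×0!×0!×0!×0!×2!) = -1/12
Σ = -1/12  ⇒  CG² = 36/5×(-1/12)² = 1/20
CG = −√(1/20) = -0.223607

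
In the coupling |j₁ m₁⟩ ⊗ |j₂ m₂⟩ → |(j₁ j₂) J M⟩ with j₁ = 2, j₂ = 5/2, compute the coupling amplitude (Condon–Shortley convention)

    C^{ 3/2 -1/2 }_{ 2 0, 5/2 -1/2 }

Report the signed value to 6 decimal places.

triangle: 3!·1!·2!/7! = 12/5040
(j±m)!: 2!·2!·2!·3!·1!·2! = 96
prefactor² = (2J+1)·Δ·N² = 32/35
  k=1: −1/(1!·2!·1!·1!·0!·1!) = -1/2
  k=2: +1/(2!·1!·0!·0!·1!·2!) = 1/4
Σ = -1/4  ⇒  CG² = 32/35·(-1/4)² = 2/35
CG = −√(2/35) = -0.239046

-0.239046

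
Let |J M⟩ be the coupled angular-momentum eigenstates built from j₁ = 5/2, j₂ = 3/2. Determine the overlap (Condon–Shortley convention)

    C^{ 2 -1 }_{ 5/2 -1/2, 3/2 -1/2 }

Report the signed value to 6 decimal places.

−√(25/84) ≈ -0.545545

triangle: 2!×3!×1!/7! = 12/5040
(j±m)!: 2!×3!×1!×2!×1!×3! = 144
prefactor² = (2J+1)×Δ×N² = 12/7
  k=0: +1/(0!×2!×3!×1!×0!×0!) = 1/12
  k=1: −1/(1!×1!×2!×0!×1!×1!) = -1/2
Σ = -5/12  ⇒  CG² = 12/7×(-5/12)² = 25/84
CG = −√(25/84) = -0.545545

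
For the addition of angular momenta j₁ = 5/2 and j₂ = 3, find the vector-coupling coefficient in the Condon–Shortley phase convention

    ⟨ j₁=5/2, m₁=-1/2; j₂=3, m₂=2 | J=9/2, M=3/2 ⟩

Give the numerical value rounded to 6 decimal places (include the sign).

-0.604815  (= −√(169/462))

√[10·1!4!5!/11! · 2!3!5!1!6!3!] = √(345600/77)
  +(−1)^0/∏(0,1,3,5,1,0)! = 1/720  (running 1/720)
  +(−1)^1/∏(1,0,2,4,2,1)! = -1/96  (running -13/1440)
⟨..|..⟩ = √(345600/77)·(-13/1440) = -0.604815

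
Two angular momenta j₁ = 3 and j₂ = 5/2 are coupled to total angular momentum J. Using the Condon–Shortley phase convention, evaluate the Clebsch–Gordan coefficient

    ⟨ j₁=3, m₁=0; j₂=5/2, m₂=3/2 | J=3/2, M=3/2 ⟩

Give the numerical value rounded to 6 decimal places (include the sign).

√[4·4!2!1!/8! · 3!3!4!1!3!0!] = √(864/35)
  +(−1)^3/∏(3,1,0,1,2,0)! = -1/12  (running -1/12)
⟨..|..⟩ = √(864/35)·(-1/12) = -0.414039

-0.414039  (= −√(6/35))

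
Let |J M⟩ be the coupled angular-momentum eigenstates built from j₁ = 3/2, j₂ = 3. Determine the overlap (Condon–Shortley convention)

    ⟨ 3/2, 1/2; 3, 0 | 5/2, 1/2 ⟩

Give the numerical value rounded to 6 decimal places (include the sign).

-0.414039

√[6·2!1!4!/8! · 2!1!3!3!3!2!] = √(216/35)
  +(−1)^0/∏(0,2,1,3,0,1)! = 1/12  (running 1/12)
  +(−1)^1/∏(1,1,0,2,1,2)! = -1/4  (running -1/6)
⟨..|..⟩ = √(216/35)·(-1/6) = -0.414039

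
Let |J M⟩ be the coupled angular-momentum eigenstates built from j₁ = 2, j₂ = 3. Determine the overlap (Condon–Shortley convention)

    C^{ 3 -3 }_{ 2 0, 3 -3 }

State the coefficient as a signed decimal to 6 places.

+0.645497

j₁+j₂−J=2  J+j₁−j₂=2  J−j₁+j₂=4  j₁+j₂+J+1=9
(j₁±m₁, j₂±m₂, J±M) = (2,2,0,6,0,6)
P² = 3840
sum k=0..0:
  [0] +1/96 = 1/96
S = 1/96
C² = P²·S² = 5/12 ; C = +0.645497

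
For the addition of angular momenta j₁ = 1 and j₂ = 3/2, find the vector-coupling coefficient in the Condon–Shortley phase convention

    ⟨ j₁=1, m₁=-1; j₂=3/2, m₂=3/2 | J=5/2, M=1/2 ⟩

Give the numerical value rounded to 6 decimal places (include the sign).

√[6·0!2!3!/6! · 0!2!3!0!3!2!] = √(72/5)
  +(−1)^0/∏(0,0,2,3,0,0)! = 1/12  (running 1/12)
⟨..|..⟩ = √(72/5)·(1/12) = +0.316228

+0.316228  (= +√(1/10))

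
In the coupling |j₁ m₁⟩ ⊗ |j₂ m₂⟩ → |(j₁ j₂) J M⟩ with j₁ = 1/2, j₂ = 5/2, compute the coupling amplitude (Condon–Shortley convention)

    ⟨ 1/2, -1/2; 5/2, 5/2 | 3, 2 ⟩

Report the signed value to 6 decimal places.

j₁+j₂−J=0  J+j₁−j₂=1  J−j₁+j₂=5  j₁+j₂+J+1=7
(j₁±m₁, j₂±m₂, J±M) = (0,1,5,0,5,1)
P² = 2400
sum k=0..0:
  [0] +1/120 = 1/120
S = 1/120
C² = P²·S² = 1/6 ; C = +0.408248

+0.408248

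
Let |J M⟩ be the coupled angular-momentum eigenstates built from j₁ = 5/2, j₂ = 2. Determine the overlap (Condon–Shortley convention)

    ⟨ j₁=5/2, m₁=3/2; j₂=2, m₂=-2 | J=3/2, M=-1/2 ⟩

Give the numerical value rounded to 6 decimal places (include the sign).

+0.552052

√[4·3!2!1!/7! · 4!1!0!4!1!2!] = √(384/35)
  +(−1)^0/∏(0,3,1,0,1,1)! = 1/6  (running 1/6)
⟨..|..⟩ = √(384/35)·(1/6) = +0.552052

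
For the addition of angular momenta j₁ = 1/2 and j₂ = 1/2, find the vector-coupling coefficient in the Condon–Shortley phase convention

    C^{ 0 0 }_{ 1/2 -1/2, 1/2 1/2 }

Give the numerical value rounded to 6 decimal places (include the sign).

√[1·1!0!0!/2! · 0!1!1!0!0!0!] = √(1/2)
  +(−1)^1/∏(1,0,0,0,0,0)! = -1  (running -1)
⟨..|..⟩ = √(1/2)·(-1) = -0.707107

-0.707107  (= −√(1/2))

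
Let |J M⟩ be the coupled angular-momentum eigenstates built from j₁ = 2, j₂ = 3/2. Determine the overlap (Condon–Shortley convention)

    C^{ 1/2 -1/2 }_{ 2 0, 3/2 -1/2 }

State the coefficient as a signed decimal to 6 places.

−√(1/5) ≈ -0.447214

√[2·3!1!0!/5! · 2!2!1!2!0!1!] = √(4/5)
  +(−1)^1/∏(1,2,1,0,0,0)! = -1/2  (running -1/2)
⟨..|..⟩ = √(4/5)·(-1/2) = -0.447214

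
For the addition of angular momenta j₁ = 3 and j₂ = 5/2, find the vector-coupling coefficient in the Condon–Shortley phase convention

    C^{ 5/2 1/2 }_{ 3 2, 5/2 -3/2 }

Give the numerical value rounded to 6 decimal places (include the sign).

+0.267261

j₁+j₂−J=3  J+j₁−j₂=3  J−j₁+j₂=2  j₁+j₂+J+1=9
(j₁±m₁, j₂±m₂, J±M) = (5,1,1,4,3,2)
P² = 288/7
sum k=0..1:
  [0] +1/12 = 1/12
  [1] −1/24 = -1/24
S = 1/24
C² = P²·S² = 1/14 ; C = +0.267261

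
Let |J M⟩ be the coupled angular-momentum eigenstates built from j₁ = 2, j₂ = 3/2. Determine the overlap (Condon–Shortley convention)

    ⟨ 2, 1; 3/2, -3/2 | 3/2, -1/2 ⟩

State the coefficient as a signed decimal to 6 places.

+√(2/5) ≈ +0.632456

triangle: 2!·2!·1!/6! = 4/720
(j±m)!: 3!·1!·0!·3!·1!·2! = 72
prefactor² = (2J+1)·Δ·N² = 8/5
  k=0: +1/(0!·2!·1!·0!·1!·1!) = 1/2
Σ = 1/2  ⇒  CG² = 8/5·1/2² = 2/5
CG = +√(2/5) = +0.632456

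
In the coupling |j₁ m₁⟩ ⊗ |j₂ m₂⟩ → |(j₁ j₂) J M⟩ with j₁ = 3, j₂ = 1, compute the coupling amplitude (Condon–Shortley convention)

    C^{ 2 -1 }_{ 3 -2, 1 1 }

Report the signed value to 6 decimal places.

+√(10/21) = +0.690066

√[5·2!4!0!/7! · 1!5!2!0!1!3!] = √(480/7)
  +(−1)^2/∏(2,0,3,0,1,0)! = 1/12  (running 1/12)
⟨..|..⟩ = √(480/7)·(1/12) = +0.690066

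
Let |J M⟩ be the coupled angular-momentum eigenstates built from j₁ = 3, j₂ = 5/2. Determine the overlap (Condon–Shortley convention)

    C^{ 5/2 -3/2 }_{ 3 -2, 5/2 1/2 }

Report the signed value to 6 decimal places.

+0.267261

j₁+j₂−J=3  J+j₁−j₂=3  J−j₁+j₂=2  j₁+j₂+J+1=9
(j₁±m₁, j₂±m₂, J±M) = (1,5,3,2,1,4)
P² = 288/7
sum k=2..3:
  [2] +1/12 = 1/12
  [3] −1/24 = -1/24
S = 1/24
C² = P²·S² = 1/14 ; C = +0.267261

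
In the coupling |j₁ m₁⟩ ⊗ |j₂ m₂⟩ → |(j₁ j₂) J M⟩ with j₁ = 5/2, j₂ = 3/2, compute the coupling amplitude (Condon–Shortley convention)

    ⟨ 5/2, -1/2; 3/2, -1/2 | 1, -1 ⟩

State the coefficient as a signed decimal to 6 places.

j₁+j₂−J=3  J+j₁−j₂=2  J−j₁+j₂=0  j₁+j₂+J+1=6
(j₁±m₁, j₂±m₂, J±M) = (2,3,1,2,0,2)
P² = 12/5
sum k=1..1:
  [1] −1/4 = -1/4
S = -1/4
C² = P²·S² = 3/20 ; C = -0.387298

−√(3/20) ≈ -0.387298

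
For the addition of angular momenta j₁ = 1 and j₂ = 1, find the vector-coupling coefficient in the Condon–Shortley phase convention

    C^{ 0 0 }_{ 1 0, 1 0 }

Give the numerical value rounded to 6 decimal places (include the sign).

triangle: 2!·0!·0!/3! = 2/6
(j±m)!: 1!·1!·1!·1!·0!·0! = 1
prefactor² = (2J+1)·Δ·N² = 1/3
  k=1: −1/(1!·1!·0!·0!·0!·0!) = -1
Σ = -1  ⇒  CG² = 1/3·(-1)² = 1/3
CG = −√(1/3) = -0.577350

-0.577350  (= −√(1/3))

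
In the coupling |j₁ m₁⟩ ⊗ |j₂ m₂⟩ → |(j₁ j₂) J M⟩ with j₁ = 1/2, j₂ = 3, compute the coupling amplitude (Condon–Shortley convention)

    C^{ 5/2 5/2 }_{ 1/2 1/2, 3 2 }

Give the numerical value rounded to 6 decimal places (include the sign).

+0.377964  (= +√(1/7))

triangle: 1!·0!·5!/7! = 120/5040
(j±m)!: 1!·0!·5!·1!·5!·0! = 14400
prefactor² = (2J+1)·Δ·N² = 14400/7
  k=0: +1/(0!·1!·0!·5!·0!·0!) = 1/120
Σ = 1/120  ⇒  CG² = 14400/7·1/120² = 1/7
CG = +√(1/7) = +0.377964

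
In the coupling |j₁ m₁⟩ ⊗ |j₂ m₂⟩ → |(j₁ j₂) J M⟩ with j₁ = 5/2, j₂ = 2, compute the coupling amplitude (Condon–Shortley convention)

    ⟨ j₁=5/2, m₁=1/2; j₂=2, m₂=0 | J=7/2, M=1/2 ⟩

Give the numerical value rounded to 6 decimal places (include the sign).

+√(4/105) ≈ +0.195180

j₁+j₂−J=1  J+j₁−j₂=4  J−j₁+j₂=3  j₁+j₂+J+1=9
(j₁±m₁, j₂±m₂, J±M) = (3,2,2,2,4,3)
P² = 768/35
sum k=0..1:
  [0] +1/8 = 1/8
  [1] −1/12 = -1/12
S = 1/24
C² = P²·S² = 4/105 ; C = +0.195180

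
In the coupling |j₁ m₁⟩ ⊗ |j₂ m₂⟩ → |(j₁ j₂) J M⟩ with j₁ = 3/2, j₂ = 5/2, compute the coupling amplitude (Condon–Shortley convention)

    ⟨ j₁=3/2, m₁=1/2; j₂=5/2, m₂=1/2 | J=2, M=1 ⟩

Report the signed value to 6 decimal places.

√[5·2!1!3!/7! · 2!1!3!2!3!1!] = √(12/7)
  +(−1)^0/∏(0,2,1,3,0,0)! = 1/12  (running 1/12)
  +(−1)^1/∏(1,1,0,2,1,1)! = -1/2  (running -5/12)
⟨..|..⟩ = √(12/7)·(-5/12) = -0.545545

-0.545545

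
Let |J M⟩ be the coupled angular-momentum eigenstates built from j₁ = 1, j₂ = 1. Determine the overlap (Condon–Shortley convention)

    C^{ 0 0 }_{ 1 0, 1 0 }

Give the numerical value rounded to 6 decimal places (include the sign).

-0.577350

j₁+j₂−J=2  J+j₁−j₂=0  J−j₁+j₂=0  j₁+j₂+J+1=3
(j₁±m₁, j₂±m₂, J±M) = (1,1,1,1,0,0)
P² = 1/3
sum k=1..1:
  [1] −1/1 = -1
S = -1
C² = P²·S² = 1/3 ; C = -0.577350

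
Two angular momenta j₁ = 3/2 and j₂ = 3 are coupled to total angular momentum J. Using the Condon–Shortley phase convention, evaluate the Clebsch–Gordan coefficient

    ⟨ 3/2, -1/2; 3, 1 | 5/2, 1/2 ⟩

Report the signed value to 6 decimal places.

−√(1/70) = -0.119523

triangle: 2!×1!×4!/8! = 48/40320
(j±m)!: 1!×2!×4!×2!×3!×2! = 1152
prefactor² = (2J+1)×Δ×N² = 288/35
  k=1: −1/(1!×1!×1!×3!×0!×1!) = -1/6
  k=2: +1/(2!×0!×0!×2!×1!×2!) = 1/8
Σ = -1/24  ⇒  CG² = 288/35×(-1/24)² = 1/70
CG = −√(1/70) = -0.119523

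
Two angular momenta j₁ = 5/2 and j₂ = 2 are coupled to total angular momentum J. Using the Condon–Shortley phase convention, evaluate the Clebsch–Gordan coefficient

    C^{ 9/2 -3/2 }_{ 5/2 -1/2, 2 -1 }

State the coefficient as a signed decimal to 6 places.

j₁+j₂−J=0  J+j₁−j₂=5  J−j₁+j₂=4  j₁+j₂+J+1=10
(j₁±m₁, j₂±m₂, J±M) = (2,3,1,3,3,6)
P² = 17280/7
sum k=0..0:
  [0] +1/72 = 1/72
S = 1/72
C² = P²·S² = 10/21 ; C = +0.690066

+√(10/21) = +0.690066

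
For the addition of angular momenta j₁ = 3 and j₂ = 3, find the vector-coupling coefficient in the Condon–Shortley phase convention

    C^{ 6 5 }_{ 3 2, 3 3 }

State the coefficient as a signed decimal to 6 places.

triangle: 0!·6!·6!/13! = 518400/6227020800
(j±m)!: 5!·1!·6!·0!·11!·1! = 3448811520000
prefactor² = (2J+1)·Δ·N² = 3732480000
  k=0: +1/(0!·0!·1!·6!·5!·0!) = 1/86400
Σ = 1/86400  ⇒  CG² = 3732480000·1/86400² = 1/2
CG = +√(1/2) = +0.707107

+0.707107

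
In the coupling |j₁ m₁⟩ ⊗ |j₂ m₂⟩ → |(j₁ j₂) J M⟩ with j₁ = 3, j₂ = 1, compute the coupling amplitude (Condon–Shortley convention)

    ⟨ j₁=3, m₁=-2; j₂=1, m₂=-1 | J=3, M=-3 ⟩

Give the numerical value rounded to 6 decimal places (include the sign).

+0.500000

triangle: 1!*5!*1!/8! = 120/40320
(j±m)!: 1!*5!*0!*2!*0!*6! = 172800
prefactor² = (2J+1)*Δ*N² = 3600
  k=0: +1/(0!*1!*5!*0!*0!*1!) = 1/120
Σ = 1/120  ⇒  CG² = 3600*1/120² = 1/4
CG = +√(1/4) = +0.500000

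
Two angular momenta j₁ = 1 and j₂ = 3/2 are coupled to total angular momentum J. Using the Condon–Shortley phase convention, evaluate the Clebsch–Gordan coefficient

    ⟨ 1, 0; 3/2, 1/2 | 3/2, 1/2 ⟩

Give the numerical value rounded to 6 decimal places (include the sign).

-0.258199

√[4·1!1!2!/5! · 1!1!2!1!2!1!] = √(4/15)
  +(−1)^0/∏(0,1,1,2,0,0)! = 1/2  (running 1/2)
  +(−1)^1/∏(1,0,0,1,1,1)! = -1  (running -1/2)
⟨..|..⟩ = √(4/15)·(-1/2) = -0.258199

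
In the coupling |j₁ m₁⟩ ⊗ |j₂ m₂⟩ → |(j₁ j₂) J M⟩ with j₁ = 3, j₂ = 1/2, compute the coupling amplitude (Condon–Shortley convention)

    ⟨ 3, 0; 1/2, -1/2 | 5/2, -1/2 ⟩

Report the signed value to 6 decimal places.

triangle: 1!×5!×0!/7! = 120/5040
(j±m)!: 3!×3!×0!×1!×2!×3! = 432
prefactor² = (2J+1)×Δ×N² = 432/7
  k=0: +1/(0!×1!×3!×0!×2!×0!) = 1/12
Σ = 1/12  ⇒  CG² = 432/7×1/12² = 3/7
CG = +√(3/7) = +0.654654

+√(3/7) ≈ +0.654654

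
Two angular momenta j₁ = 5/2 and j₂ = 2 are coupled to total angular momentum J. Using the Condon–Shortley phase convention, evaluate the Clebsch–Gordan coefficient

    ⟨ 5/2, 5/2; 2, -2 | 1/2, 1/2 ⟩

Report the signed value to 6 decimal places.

+0.577350

j₁+j₂−J=4  J+j₁−j₂=1  J−j₁+j₂=0  j₁+j₂+J+1=6
(j₁±m₁, j₂±m₂, J±M) = (5,0,0,4,1,0)
P² = 192
sum k=0..0:
  [0] +1/24 = 1/24
S = 1/24
C² = P²·S² = 1/3 ; C = +0.577350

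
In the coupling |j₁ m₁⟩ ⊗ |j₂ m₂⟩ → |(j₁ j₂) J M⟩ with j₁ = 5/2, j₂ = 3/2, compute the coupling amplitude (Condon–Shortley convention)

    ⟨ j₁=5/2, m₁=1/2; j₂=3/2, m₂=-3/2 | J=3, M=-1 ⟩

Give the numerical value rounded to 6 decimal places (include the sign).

triangle: 1!*4!*2!/8! = 48/40320
(j±m)!: 3!*2!*0!*3!*2!*4! = 3456
prefactor² = (2J+1)*Δ*N² = 144/5
  k=0: +1/(0!*1!*2!*0!*2!*2!) = 1/8
Σ = 1/8  ⇒  CG² = 144/5*1/8² = 9/20
CG = +√(9/20) = +0.670820

+0.670820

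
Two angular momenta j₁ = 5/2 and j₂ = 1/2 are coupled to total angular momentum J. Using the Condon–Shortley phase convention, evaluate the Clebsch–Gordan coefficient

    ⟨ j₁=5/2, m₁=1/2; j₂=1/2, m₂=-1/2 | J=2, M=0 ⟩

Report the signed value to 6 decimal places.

+√(1/2) ≈ +0.707107

√[5·1!4!0!/6! · 3!2!0!1!2!2!] = √(8)
  +(−1)^0/∏(0,1,2,0,2,0)! = 1/4  (running 1/4)
⟨..|..⟩ = √(8)·(1/4) = +0.707107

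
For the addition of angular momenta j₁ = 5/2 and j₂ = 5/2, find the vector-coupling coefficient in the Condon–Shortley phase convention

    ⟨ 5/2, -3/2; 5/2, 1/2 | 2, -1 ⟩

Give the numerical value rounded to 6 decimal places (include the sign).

+0.377964  (= +√(1/7))

√[5·3!2!2!/8! · 1!4!3!2!1!3!] = √(36/7)
  +(−1)^2/∏(2,1,2,1,0,1)! = 1/4  (running 1/4)
  +(−1)^3/∏(3,0,1,0,1,2)! = -1/12  (running 1/6)
⟨..|..⟩ = √(36/7)·(1/6) = +0.377964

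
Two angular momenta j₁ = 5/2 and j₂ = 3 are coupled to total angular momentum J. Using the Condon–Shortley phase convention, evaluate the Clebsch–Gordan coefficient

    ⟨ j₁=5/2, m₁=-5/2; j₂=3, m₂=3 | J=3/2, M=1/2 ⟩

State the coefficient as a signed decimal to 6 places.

j₁+j₂−J=4  J+j₁−j₂=1  J−j₁+j₂=2  j₁+j₂+J+1=8
(j₁±m₁, j₂±m₂, J±M) = (0,5,6,0,2,1)
P² = 5760/7
sum k=4..4:
  [4] +1/48 = 1/48
S = 1/48
C² = P²·S² = 5/14 ; C = +0.597614

+0.597614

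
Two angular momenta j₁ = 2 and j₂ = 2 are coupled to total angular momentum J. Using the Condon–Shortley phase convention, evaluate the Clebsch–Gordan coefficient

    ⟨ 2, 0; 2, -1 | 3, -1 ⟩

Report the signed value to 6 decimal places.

triangle: 1!×3!×3!/8! = 36/40320
(j±m)!: 2!×2!×1!×3!×2!×4! = 1152
prefactor² = (2J+1)×Δ×N² = 36/5
  k=0: +1/(0!×1!×2!×1!×1!×2!) = 1/4
  k=1: −1/(1!×0!×1!×0!×2!×3!) = -1/12
Σ = 1/6  ⇒  CG² = 36/5×1/6² = 1/5
CG = +√(1/5) = +0.447214

+√(1/5) = +0.447214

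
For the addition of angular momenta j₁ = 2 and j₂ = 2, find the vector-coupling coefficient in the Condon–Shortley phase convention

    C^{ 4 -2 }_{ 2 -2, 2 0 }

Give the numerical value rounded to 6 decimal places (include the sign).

triangle: 0!×4!×4!/9! = 576/362880
(j±m)!: 0!×4!×2!×2!×2!×6! = 138240
prefactor² = (2J+1)×Δ×N² = 13824/7
  k=0: +1/(0!×0!×4!×2!×0!×2!) = 1/96
Σ = 1/96  ⇒  CG² = 13824/7×1/96² = 3/14
CG = +√(3/14) = +0.462910

+0.462910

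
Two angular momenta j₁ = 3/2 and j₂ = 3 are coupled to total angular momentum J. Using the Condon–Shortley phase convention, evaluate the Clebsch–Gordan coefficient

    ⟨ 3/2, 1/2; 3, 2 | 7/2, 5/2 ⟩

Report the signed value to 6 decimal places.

−√(1/7) ≈ -0.377964

√[8·1!2!5!/9! · 2!1!5!1!6!1!] = √(6400/7)
  +(−1)^0/∏(0,1,1,5,1,0)! = 1/120  (running 1/120)
  +(−1)^1/∏(1,0,0,4,2,1)! = -1/48  (running -1/80)
⟨..|..⟩ = √(6400/7)·(-1/80) = -0.377964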